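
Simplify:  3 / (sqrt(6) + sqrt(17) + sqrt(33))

Group as (sqrt(17) + sqrt(33)) + sqrt(6); multiply by (sqrt(17) + sqrt(33)) - sqrt(6), then rationalise the remaining surd.

(-9*sqrt(374) - 15*sqrt(33) + 33*sqrt(17) + 66*sqrt(6))/154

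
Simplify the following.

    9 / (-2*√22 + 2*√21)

(-9*√22 - 9*√21)/2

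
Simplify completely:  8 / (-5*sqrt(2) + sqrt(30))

(-10*sqrt(2) - 2*sqrt(30))/5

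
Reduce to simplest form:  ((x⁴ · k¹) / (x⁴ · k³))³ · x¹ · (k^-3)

x/k⁹

Inside the bracket: (k^-2)
Raise to the power 3: (k^-6)
Multiply by x¹ · (k^-3): add exponents.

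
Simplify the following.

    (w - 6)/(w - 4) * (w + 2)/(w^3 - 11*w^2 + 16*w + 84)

1/(w^2 - 11*w + 28)

Factor: w^3 - 11*w^2 + 16*w + 84 = (w - 7)*(w - 6)*(w + 2)
Cancel the common factors (w - 6), (w + 2).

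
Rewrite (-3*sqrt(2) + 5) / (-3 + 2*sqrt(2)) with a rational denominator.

Multiply numerator and denominator by -3 - 2*sqrt(2).
Denominator becomes 1; numerator becomes -3 - sqrt(2).

-3 - sqrt(2)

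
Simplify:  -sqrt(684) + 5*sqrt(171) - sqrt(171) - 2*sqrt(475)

-4*sqrt(19)

sqrt(684) = 6*sqrt(19); 5*sqrt(171) = 15*sqrt(19); sqrt(171) = 3*sqrt(19); 2*sqrt(475) = 10*sqrt(19)
Combine: (-6 + 15 - 3 - 10)·sqrt(19) = -4*sqrt(19)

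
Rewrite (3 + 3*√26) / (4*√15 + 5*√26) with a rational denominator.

Multiply numerator and denominator by -4*√15 + 5*√26.
Denominator becomes 410; numerator becomes -12*√390 - 12*√15 + 15*√26 + 390.

(-12*√390 - 12*√15 + 15*√26 + 390)/410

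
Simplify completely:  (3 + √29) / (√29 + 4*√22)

(-29 - 3*√29 + 12*√22 + 4*√638)/323

Multiply numerator and denominator by -4*√22 + √29.
Denominator becomes -323; numerator becomes -4*√638 - 12*√22 + 3*√29 + 29.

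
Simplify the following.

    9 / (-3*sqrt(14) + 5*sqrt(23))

(27*sqrt(14) + 45*sqrt(23))/449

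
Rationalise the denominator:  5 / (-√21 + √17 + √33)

(-145*√21 + 25*√33 + 185*√17 + 30*√1309)/1403

Group as (√17 + √33) - √21; multiply by (√17 + √33) + √21, then rationalise the remaining surd.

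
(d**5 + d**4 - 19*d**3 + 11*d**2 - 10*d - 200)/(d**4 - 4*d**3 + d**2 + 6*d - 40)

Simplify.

Factor: d**5 + d**4 - 19*d**3 + 11*d**2 - 10*d - 200 = (d**2 - 2*d + 5)*(d - 4)*(d + 5)*(d + 2);  d**4 - 4*d**3 + d**2 + 6*d - 40 = (d + 2)*(d**2 - 2*d + 5)*(d - 4)
Cancel the common factors (d**2 - 2*d + 5), (d + 2), (d - 4).

d + 5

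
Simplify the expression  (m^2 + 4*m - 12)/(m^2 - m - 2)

Factor: m^2 + 4*m - 12 = (m - 2)*(m + 6);  m^2 - m - 2 = (m - 2)*(m + 1)
Cancel the common factor (m - 2).

(m + 6)/(m + 1)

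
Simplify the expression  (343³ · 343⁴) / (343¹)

343³ = 7^9; 343⁴ = 7^12; 343¹ = 7^3
Combine exponents: 7^18

7^18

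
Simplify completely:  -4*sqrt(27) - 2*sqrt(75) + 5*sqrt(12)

4*sqrt(27) = 12*sqrt(3); 2*sqrt(75) = 10*sqrt(3); 5*sqrt(12) = 10*sqrt(3)
Combine: (-12 - 10 + 10)·sqrt(3) = -12*sqrt(3)

-12*sqrt(3)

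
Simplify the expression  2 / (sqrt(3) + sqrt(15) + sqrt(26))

Group as (sqrt(15) + sqrt(26)) + sqrt(3); multiply by (sqrt(15) + sqrt(26)) - sqrt(3), then rationalise the remaining surd.

(-3*sqrt(130) - 4*sqrt(26) + 7*sqrt(15) + 19*sqrt(3))/29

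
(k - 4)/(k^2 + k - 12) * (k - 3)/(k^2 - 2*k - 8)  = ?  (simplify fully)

1/(k^2 + 6*k + 8)

Factor: k^2 + k - 12 = (k - 3)*(k + 4);  k^2 - 2*k - 8 = (k + 2)*(k - 4)
Cancel the common factors (k - 3), (k - 4).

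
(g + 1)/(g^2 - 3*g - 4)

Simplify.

Factor: g^2 - 3*g - 4 = (g + 1)*(g - 4)
Cancel the common factor (g + 1).

1/(g - 4)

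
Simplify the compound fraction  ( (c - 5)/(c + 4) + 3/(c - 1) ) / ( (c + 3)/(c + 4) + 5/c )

(c^3 - 3*c^2 + 17*c)/(c^3 + 7*c^2 + 12*c - 20)

Numerator: (c - 5)/(c + 4) + 3/(c - 1) = (c^2 - 3*c + 17)/(c^2 + 3*c - 4)
Denominator: (c + 3)/(c + 4) + 5/c = (c^2 + 8*c + 20)/(c^2 + 4*c)
Divide: ((c^2 - 3*c + 17)/(c^2 + 3*c - 4)) · ((c^2 + 4*c)/(c^2 + 8*c + 20)) = (c^3 - 3*c^2 + 17*c)/(c^3 + 7*c^2 + 12*c - 20)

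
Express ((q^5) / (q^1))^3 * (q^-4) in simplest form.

q^8

Inside the bracket: q^4
Raise to the power 3: q^12
Multiply by (q^-4): add exponents.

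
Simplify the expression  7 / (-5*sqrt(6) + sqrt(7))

Multiply numerator and denominator by sqrt(7) + 5*sqrt(6).
Denominator becomes -143; numerator becomes 7*sqrt(7) + 35*sqrt(6).

(-35*sqrt(6) - 7*sqrt(7))/143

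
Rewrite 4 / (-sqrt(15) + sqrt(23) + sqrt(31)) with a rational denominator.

(-156*sqrt(15) + 28*sqrt(31) + 92*sqrt(23) + 8*sqrt(10695))/1331

Group as (sqrt(23) + sqrt(31)) - sqrt(15); multiply by (sqrt(23) + sqrt(31)) + sqrt(15), then rationalise the remaining surd.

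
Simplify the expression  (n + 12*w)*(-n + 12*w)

(12*w)^2 - (n)^2 = -n^2 + 144*w^2.

-n^2 + 144*w^2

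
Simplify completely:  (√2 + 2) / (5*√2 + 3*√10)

Multiply numerator and denominator by -3*√10 + 5*√2.
Denominator becomes -40; numerator becomes -6*√10 - 6*√5 + 10 + 10*√2.

(-5*√2 - 5 + 3*√5 + 3*√10)/20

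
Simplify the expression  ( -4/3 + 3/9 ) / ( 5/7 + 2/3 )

-21/29

Numerator: -4/3 + 3/9 = -1
Denominator: 5/7 + 2/3 = 29/21
Divide: (-1) · (21/29) = -21/29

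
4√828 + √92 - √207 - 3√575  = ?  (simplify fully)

8*√23

4√828 = 24*√23; √92 = 2*√23; √207 = 3*√23; 3√575 = 15*√23
Combine: (24 + 2 - 3 - 15)·√23 = 8*√23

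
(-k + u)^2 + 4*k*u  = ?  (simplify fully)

Expanding gives k^2 + 2*k*u + u^2, a perfect square.

(k + u)^2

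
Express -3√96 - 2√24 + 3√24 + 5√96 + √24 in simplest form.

3√96 = 12*√6; 2√24 = 4*√6; 3√24 = 6*√6; 5√96 = 20*√6; √24 = 2*√6
Combine: (-12 - 4 + 6 + 20 + 2)·√6 = 12*√6

12*√6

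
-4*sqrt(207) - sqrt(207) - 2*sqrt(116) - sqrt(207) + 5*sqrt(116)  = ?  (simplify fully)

-18*sqrt(23) + 6*sqrt(29)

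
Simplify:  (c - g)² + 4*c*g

(c + g)²

Expanding gives c² + 2*c*g + g², a perfect square.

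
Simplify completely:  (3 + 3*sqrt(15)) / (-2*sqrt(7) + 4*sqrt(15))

(3*sqrt(7) + 6*sqrt(15) + 3*sqrt(105) + 90)/106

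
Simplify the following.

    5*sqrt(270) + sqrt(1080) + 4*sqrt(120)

5*sqrt(270) = 15*sqrt(30); sqrt(1080) = 6*sqrt(30); 4*sqrt(120) = 8*sqrt(30)
Combine: (15 + 6 + 8)·sqrt(30) = 29*sqrt(30)

29*sqrt(30)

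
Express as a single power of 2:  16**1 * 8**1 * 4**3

2**13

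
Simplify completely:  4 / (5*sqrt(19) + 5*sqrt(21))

(-2*sqrt(19) + 2*sqrt(21))/5

Multiply numerator and denominator by -5*sqrt(19) + 5*sqrt(21).
Denominator becomes 50; numerator becomes -20*sqrt(19) + 20*sqrt(21).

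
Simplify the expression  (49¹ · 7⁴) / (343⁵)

49¹ = 7^2; 7⁴ = 7^4; 343⁵ = 7^15
Combine exponents: 7^(-9)

7^(-9)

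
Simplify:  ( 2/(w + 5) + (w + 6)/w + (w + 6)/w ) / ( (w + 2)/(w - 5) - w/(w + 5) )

Numerator: 2/(w + 5) + (w + 6)/w + (w + 6)/w = (2*w**2 + 24*w + 60)/(w**2 + 5*w)
Denominator: (w + 2)/(w - 5) - w/(w + 5) = (12*w + 10)/(w**2 - 25)
Divide: ((2*w**2 + 24*w + 60)/(w**2 + 5*w)) · ((w**2 - 25)/(12*w + 10)) = (w**3 + 7*w**2 - 30*w - 150)/(6*w**2 + 5*w)

(w**3 + 7*w**2 - 30*w - 150)/(6*w**2 + 5*w)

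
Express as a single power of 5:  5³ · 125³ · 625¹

5³ = 5^3; 125³ = 5^9; 625¹ = 5^4
Combine exponents: 5^16

5^16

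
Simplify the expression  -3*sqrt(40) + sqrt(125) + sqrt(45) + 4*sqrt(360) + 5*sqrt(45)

23*sqrt(5) + 18*sqrt(10)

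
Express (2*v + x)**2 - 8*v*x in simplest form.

(2*v - x)**2

Expand the square and combine the 8*v*x term.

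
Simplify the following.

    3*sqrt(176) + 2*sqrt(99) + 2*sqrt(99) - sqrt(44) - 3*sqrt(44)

16*sqrt(11)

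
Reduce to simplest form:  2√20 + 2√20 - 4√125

-12*√5

2√20 = 4*√5; 2√20 = 4*√5; 4√125 = 20*√5
Combine: (4 + 4 - 20)·√5 = -12*√5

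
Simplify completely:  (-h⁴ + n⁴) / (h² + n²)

-h² + n²

-h⁴ + n⁴ factors as -(h - n)*(h + n)*(h² + n²).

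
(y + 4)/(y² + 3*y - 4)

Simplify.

1/(y - 1)

Factor: y² + 3*y - 4 = (y - 1)·(y + 4)
Cancel the common factor (y + 4).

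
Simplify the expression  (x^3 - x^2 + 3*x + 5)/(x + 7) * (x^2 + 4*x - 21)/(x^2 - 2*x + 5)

x^2 - 2*x - 3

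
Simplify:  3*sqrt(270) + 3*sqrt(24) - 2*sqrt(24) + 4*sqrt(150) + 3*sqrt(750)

22*sqrt(6) + 24*sqrt(30)

3*sqrt(270) = 9*sqrt(30); 3*sqrt(24) = 6*sqrt(6); 2*sqrt(24) = 4*sqrt(6); 4*sqrt(150) = 20*sqrt(6); 3*sqrt(750) = 15*sqrt(30)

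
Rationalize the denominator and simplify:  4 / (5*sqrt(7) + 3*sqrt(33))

(-10*sqrt(7) + 6*sqrt(33))/61

Multiply numerator and denominator by -3*sqrt(33) + 5*sqrt(7).
Denominator becomes -122; numerator becomes -12*sqrt(33) + 20*sqrt(7).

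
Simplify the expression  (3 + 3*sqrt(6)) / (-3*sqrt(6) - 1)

(-51 - 6*sqrt(6))/53

Multiply numerator and denominator by -1 + 3*sqrt(6).
Denominator becomes -53; numerator becomes 6*sqrt(6) + 51.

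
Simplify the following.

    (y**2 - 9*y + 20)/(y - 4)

y - 5

Factor: y**2 - 9*y + 20 = (y - 5)*(y - 4)
Cancel the common factor (y - 4).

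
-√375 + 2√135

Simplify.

√375 = 5*√15; 2√135 = 6*√15
Combine: (-5 + 6)·√15 = √15

√15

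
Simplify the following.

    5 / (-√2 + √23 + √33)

(-27*√2 - 4*√33 + 6*√23 + √1518)/12

Group as (√23 + √33) - √2; multiply by (√23 + √33) + √2, then rationalise the remaining surd.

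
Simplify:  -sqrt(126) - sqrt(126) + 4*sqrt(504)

18*sqrt(14)

sqrt(126) = 3*sqrt(14); sqrt(126) = 3*sqrt(14); 4*sqrt(504) = 24*sqrt(14)
Combine: (-3 - 3 + 24)·sqrt(14) = 18*sqrt(14)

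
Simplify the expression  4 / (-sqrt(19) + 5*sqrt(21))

(2*sqrt(19) + 10*sqrt(21))/253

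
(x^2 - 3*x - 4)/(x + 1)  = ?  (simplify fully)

Factor: x^2 - 3*x - 4 = (x - 4)*(x + 1)
Cancel the common factor (x + 1).

x - 4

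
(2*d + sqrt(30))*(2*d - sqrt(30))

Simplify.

(2*d)**2 - (sqrt(30))**2 = 4*d**2 - 30.

4*d**2 - 30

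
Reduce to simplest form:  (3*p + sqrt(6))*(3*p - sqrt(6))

(3*p)^2 - (sqrt(6))^2 = 9*p^2 - 6.

9*p^2 - 6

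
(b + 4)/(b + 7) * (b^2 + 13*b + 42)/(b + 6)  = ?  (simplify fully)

b + 4

Factor: b^2 + 13*b + 42 = (b + 6)*(b + 7)
Cancel the common factors (b + 7), (b + 6).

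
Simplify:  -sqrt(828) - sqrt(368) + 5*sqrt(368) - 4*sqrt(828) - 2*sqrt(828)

sqrt(828) = 6*sqrt(23); sqrt(368) = 4*sqrt(23); 5*sqrt(368) = 20*sqrt(23); 4*sqrt(828) = 24*sqrt(23); 2*sqrt(828) = 12*sqrt(23)
Combine: (-6 - 4 + 20 - 24 - 12)·sqrt(23) = -26*sqrt(23)

-26*sqrt(23)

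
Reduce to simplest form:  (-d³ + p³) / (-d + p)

d² + d*p + p²

p^3 - d^3 = (-d + p)(d² + d*p + p²).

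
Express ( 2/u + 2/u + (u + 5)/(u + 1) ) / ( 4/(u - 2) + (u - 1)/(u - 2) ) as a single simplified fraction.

(u^3 + 7*u^2 - 14*u - 8)/(u^3 + 4*u^2 + 3*u)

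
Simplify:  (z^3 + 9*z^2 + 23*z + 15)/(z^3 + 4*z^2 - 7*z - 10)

Factor: z^3 + 9*z^2 + 23*z + 15 = (z + 3)*(z + 1)*(z + 5);  z^3 + 4*z^2 - 7*z - 10 = (z + 1)*(z - 2)*(z + 5)
Cancel the common factors (z + 1), (z + 5).

(z + 3)/(z - 2)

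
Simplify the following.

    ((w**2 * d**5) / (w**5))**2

Inside the bracket: (w**-3) * d**5
Raise to the power 2: (w**-6) * d**10

d**10/w**6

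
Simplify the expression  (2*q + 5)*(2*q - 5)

4*q^2 - 25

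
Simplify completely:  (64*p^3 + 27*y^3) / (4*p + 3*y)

16*p^2 - 12*p*y + 9*y^2

Apply the sum-of-cubes factorisation and cancel (4*p + 3*y).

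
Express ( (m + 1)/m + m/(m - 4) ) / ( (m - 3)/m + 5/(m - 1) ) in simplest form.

(2*m³ - 5*m² - m + 4)/(m³ - 3*m² - m - 12)

Numerator: (m + 1)/m + m/(m - 4) = (2*m² - 3*m - 4)/(m² - 4*m)
Denominator: (m - 3)/m + 5/(m - 1) = (m² + m + 3)/(m² - m)
Divide: ((2*m² - 3*m - 4)/(m² - 4*m)) · ((m² - m)/(m² + m + 3)) = (2*m³ - 5*m² - m + 4)/(m³ - 3*m² - m - 12)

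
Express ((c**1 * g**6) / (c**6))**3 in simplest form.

Inside the bracket: (c**-5) * g**6
Raise to the power 3: (c**-15) * g**18

g**18/c**15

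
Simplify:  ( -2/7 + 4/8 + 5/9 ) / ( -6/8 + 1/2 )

-194/63

Numerator: -2/7 + 4/8 + 5/9 = 97/126
Denominator: -6/8 + 1/2 = -1/4
Divide: (97/126) · (-4) = -194/63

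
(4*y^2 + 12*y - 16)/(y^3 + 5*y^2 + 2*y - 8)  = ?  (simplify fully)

4/(y + 2)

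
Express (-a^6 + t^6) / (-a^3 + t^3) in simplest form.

-a^6 + t^6 factors as (-a + t)*(a + t)*(a^2 - a*t + t^2)*(a^2 + a*t + t^2).

a^3 + t^3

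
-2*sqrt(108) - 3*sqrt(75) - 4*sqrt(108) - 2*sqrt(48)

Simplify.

2*sqrt(108) = 12*sqrt(3); 3*sqrt(75) = 15*sqrt(3); 4*sqrt(108) = 24*sqrt(3); 2*sqrt(48) = 8*sqrt(3)
Combine: (-12 - 15 - 24 - 8)·sqrt(3) = -59*sqrt(3)

-59*sqrt(3)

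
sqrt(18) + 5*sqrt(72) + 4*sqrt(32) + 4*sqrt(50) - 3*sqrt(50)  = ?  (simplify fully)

54*sqrt(2)

sqrt(18) = 3*sqrt(2); 5*sqrt(72) = 30*sqrt(2); 4*sqrt(32) = 16*sqrt(2); 4*sqrt(50) = 20*sqrt(2); 3*sqrt(50) = 15*sqrt(2)
Combine: (3 + 30 + 16 + 20 - 15)·sqrt(2) = 54*sqrt(2)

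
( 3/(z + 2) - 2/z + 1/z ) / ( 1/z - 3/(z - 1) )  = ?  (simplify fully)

Numerator: 3/(z + 2) - 2/z + 1/z = (2*z - 2)/(z² + 2*z)
Denominator: 1/z - 3/(z - 1) = (-2*z - 1)/(z² - z)
Divide: ((2*z - 2)/(z² + 2*z)) · ((z² - z)/(-2*z - 1)) = (-2*z² + 4*z - 2)/(2*z² + 5*z + 2)

(-2*z² + 4*z - 2)/(2*z² + 5*z + 2)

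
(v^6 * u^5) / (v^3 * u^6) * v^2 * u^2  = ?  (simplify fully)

u*v^5

Quotient: v^3 * (u^-1)
Multiply by v^2 * u^2: add exponents.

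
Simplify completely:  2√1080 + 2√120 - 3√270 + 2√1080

19*√30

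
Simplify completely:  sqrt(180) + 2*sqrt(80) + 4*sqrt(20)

22*sqrt(5)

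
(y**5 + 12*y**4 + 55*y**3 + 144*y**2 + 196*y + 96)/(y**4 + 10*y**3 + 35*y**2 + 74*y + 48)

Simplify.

y + 2

Factor: y**5 + 12*y**4 + 55*y**3 + 144*y**2 + 196*y + 96 = (y + 6)*(y**2 + 3*y + 8)*(y + 2)*(y + 1);  y**4 + 10*y**3 + 35*y**2 + 74*y + 48 = (y**2 + 3*y + 8)*(y + 1)*(y + 6)
Cancel the common factors (y**2 + 3*y + 8), (y + 6), (y + 1).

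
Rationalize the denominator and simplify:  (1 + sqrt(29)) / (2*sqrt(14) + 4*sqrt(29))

Multiply numerator and denominator by -2*sqrt(14) + 4*sqrt(29).
Denominator becomes 408; numerator becomes -2*sqrt(406) - 2*sqrt(14) + 4*sqrt(29) + 116.

(-sqrt(406) - sqrt(14) + 2*sqrt(29) + 58)/204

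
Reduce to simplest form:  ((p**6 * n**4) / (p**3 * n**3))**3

Inside the bracket: p**3 * n**1
Raise to the power 3: p**9 * n**3

n**3*p**9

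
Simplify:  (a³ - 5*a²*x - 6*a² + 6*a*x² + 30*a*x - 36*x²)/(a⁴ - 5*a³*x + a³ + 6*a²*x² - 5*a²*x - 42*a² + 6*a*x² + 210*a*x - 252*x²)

1/(a + 7)

Factor: a³ - 5*a²*x - 6*a² + 6*a*x² + 30*a*x - 36*x² = (a - 3*x)·(a - 2*x)·(a - 6);  a⁴ - 5*a³*x + a³ + 6*a²*x² - 5*a²*x - 42*a² + 6*a*x² + 210*a*x - 252*x² = (a - 6)·(a - 2*x)·(a + 7)·(a - 3*x)
Cancel the common factors (a - 6), (a - 3*x), (a - 2*x).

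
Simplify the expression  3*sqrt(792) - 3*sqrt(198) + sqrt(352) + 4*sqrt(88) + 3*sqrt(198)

3*sqrt(792) = 18*sqrt(22); 3*sqrt(198) = 9*sqrt(22); sqrt(352) = 4*sqrt(22); 4*sqrt(88) = 8*sqrt(22); 3*sqrt(198) = 9*sqrt(22)
Combine: (18 - 9 + 4 + 8 + 9)·sqrt(22) = 30*sqrt(22)

30*sqrt(22)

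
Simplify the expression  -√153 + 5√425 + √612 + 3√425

√153 = 3*√17; 5√425 = 25*√17; √612 = 6*√17; 3√425 = 15*√17
Combine: (-3 + 25 + 6 + 15)·√17 = 43*√17

43*√17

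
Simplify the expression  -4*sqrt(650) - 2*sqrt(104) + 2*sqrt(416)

-16*sqrt(26)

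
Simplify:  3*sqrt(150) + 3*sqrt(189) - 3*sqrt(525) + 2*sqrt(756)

6*sqrt(21) + 15*sqrt(6)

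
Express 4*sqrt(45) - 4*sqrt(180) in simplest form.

-12*sqrt(5)

4*sqrt(45) = 12*sqrt(5); 4*sqrt(180) = 24*sqrt(5)
Combine: (12 - 24)·sqrt(5) = -12*sqrt(5)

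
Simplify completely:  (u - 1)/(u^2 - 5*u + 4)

1/(u - 4)

Factor: u^2 - 5*u + 4 = (u - 1)*(u - 4)
Cancel the common factor (u - 1).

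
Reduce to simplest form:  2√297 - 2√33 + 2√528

12*√33

2√297 = 6*√33; 2√33 = 2*√33; 2√528 = 8*√33
Combine: (6 - 2 + 8)·√33 = 12*√33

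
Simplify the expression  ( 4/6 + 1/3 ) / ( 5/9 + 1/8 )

Numerator: 4/6 + 1/3 = 1
Denominator: 5/9 + 1/8 = 49/72
Divide: (1) · (72/49) = 72/49

72/49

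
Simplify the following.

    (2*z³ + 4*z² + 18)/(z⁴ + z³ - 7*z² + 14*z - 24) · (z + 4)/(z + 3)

Factor: 2*z³ + 4*z² + 18 = 2·(z + 3)·(z² - z + 3);  z⁴ + z³ - 7*z² + 14*z - 24 = (z² - z + 3)·(z - 2)·(z + 4)
Cancel the common factors (z² - z + 3), (z + 4), (z + 3).

2/(z - 2)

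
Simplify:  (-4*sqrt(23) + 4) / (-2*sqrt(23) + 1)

(-4*sqrt(23) + 180)/91

Multiply numerator and denominator by 1 + 2*sqrt(23).
Denominator becomes -91; numerator becomes -180 + 4*sqrt(23).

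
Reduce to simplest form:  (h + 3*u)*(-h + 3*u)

Difference of squares with P = 3*u, Q = h.

-h^2 + 9*u^2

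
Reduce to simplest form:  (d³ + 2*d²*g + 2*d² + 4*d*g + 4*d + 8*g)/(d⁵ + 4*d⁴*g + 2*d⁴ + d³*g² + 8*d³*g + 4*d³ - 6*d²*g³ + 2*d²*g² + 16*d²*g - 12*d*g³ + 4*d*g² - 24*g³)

1/(d² + 2*d*g - 3*g²)

Factor: d³ + 2*d²*g + 2*d² + 4*d*g + 4*d + 8*g = (d² + 2*d + 4)·(d + 2*g);  d⁵ + 4*d⁴*g + 2*d⁴ + d³*g² + 8*d³*g + 4*d³ - 6*d²*g³ + 2*d²*g² + 16*d²*g - 12*d*g³ + 4*d*g² - 24*g³ = (d + 3*g)·(d² + 2*d + 4)·(d + 2*g)·(d - g)
Cancel the common factors (d² + 2*d + 4), (d + 2*g).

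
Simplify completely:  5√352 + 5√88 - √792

24*√22

5√352 = 20*√22; 5√88 = 10*√22; √792 = 6*√22
Combine: (20 + 10 - 6)·√22 = 24*√22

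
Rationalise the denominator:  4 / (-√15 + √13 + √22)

Group as (√13 + √22) - √15; multiply by (√13 + √22) + √15, then rationalise the remaining surd.

(-10*√15 + 3*√22 + 12*√13 + √4290)/93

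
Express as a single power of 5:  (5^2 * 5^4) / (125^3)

5^(-3)

5^2 = 5^2; 5^4 = 5^4; 125^3 = 5^9
Combine exponents: 5^(-3)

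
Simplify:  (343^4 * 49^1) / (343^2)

343^4 = 7^12; 49^1 = 7^2; 343^2 = 7^6
Combine exponents: 7^8

7^8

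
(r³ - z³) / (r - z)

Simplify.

r² + r*z + z²

r^3 - z^3 = (r - z)(r² + r*z + z²).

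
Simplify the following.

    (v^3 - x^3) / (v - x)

Factor as (a-b)(a^2+ab+b^2) with a=v, b=x.

v^2 + v*x + x^2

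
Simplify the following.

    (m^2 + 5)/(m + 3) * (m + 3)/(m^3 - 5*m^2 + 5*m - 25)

1/(m - 5)

Factor: m^3 - 5*m^2 + 5*m - 25 = (m^2 + 5)*(m - 5)
Cancel the common factors (m^2 + 5), (m + 3).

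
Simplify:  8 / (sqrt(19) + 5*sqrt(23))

(-2*sqrt(19) + 10*sqrt(23))/139

Multiply numerator and denominator by -5*sqrt(23) + sqrt(19).
Denominator becomes -556; numerator becomes -40*sqrt(23) + 8*sqrt(19).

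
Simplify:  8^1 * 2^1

2^4

8^1 = 2^3; 2^1 = 2^1
Combine exponents: 2^4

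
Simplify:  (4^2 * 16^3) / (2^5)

4^2 = 2^4; 16^3 = 2^12; 2^5 = 2^5
Combine exponents: 2^11

2^11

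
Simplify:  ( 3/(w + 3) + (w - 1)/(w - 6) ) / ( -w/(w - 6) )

(-w^2 - 5*w + 21)/(w^2 + 3*w)

Numerator: 3/(w + 3) + (w - 1)/(w - 6) = (w^2 + 5*w - 21)/(w^2 - 3*w - 18)
Denominator: -w/(w - 6) = -w/(w - 6)
Divide: ((w^2 + 5*w - 21)/(w^2 - 3*w - 18)) · (-(w - 6)/w) = (-w^2 - 5*w + 21)/(w^2 + 3*w)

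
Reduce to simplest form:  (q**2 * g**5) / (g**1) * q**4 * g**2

g**6*q**6

Quotient: q**2 * g**4
Multiply by q**4 * g**2: add exponents.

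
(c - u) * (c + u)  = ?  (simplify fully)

c^2 - u^2

Telescope via difference of squares: (c+u)(c-u) = c^2 - u^2.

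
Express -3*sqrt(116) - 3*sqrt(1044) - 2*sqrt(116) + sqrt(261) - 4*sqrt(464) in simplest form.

-41*sqrt(29)

3*sqrt(116) = 6*sqrt(29); 3*sqrt(1044) = 18*sqrt(29); 2*sqrt(116) = 4*sqrt(29); sqrt(261) = 3*sqrt(29); 4*sqrt(464) = 16*sqrt(29)
Combine: (-6 - 18 - 4 + 3 - 16)·sqrt(29) = -41*sqrt(29)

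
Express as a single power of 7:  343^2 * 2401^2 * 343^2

7^20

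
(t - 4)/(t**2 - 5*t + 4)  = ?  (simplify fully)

1/(t - 1)

Factor: t**2 - 5*t + 4 = (t - 1)*(t - 4)
Cancel the common factor (t - 4).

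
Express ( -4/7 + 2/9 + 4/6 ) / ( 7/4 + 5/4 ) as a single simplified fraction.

Numerator: -4/7 + 2/9 + 4/6 = 20/63
Denominator: 7/4 + 5/4 = 3
Divide: (20/63) · (1/3) = 20/189

20/189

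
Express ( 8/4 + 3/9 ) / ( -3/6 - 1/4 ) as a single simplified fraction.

-28/9

Numerator: 8/4 + 3/9 = 7/3
Denominator: -3/6 - 1/4 = -3/4
Divide: (7/3) · (-4/3) = -28/9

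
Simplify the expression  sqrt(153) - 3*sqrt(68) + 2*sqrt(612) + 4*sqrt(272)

25*sqrt(17)

sqrt(153) = 3*sqrt(17); 3*sqrt(68) = 6*sqrt(17); 2*sqrt(612) = 12*sqrt(17); 4*sqrt(272) = 16*sqrt(17)
Combine: (3 - 6 + 12 + 16)·sqrt(17) = 25*sqrt(17)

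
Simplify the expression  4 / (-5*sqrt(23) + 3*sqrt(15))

(-5*sqrt(23) - 3*sqrt(15))/110

Multiply numerator and denominator by 3*sqrt(15) + 5*sqrt(23).
Denominator becomes -440; numerator becomes 12*sqrt(15) + 20*sqrt(23).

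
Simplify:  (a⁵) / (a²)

Quotient: a³

a³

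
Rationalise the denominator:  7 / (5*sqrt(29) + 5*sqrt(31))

(-7*sqrt(29) + 7*sqrt(31))/10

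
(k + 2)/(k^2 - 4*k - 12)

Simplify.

1/(k - 6)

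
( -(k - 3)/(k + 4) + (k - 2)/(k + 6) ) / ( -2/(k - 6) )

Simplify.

(k^2 - 16*k + 60)/(2*k^2 + 20*k + 48)

Numerator: -(k - 3)/(k + 4) + (k - 2)/(k + 6) = (-k + 10)/(k^2 + 10*k + 24)
Denominator: -2/(k - 6) = -2/(k - 6)
Divide: ((-k + 10)/(k^2 + 10*k + 24)) · (-k/2 + 3) = (k^2 - 16*k + 60)/(2*k^2 + 20*k + 48)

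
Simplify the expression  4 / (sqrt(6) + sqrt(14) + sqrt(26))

Group as (sqrt(14) + sqrt(26)) + sqrt(6); multiply by (sqrt(14) + sqrt(26)) - sqrt(6), then rationalise the remaining surd.

(-4*sqrt(546) - 6*sqrt(26) + 18*sqrt(14) + 34*sqrt(6))/75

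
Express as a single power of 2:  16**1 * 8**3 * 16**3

2**25

16**1 = 2**4; 8**3 = 2**9; 16**3 = 2**12
Combine exponents: 2**25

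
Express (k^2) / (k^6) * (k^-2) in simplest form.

Quotient: (k^-4)
Multiply by (k^-2): add exponents.

k^(-6)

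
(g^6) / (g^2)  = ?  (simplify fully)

Quotient: g^4

g^4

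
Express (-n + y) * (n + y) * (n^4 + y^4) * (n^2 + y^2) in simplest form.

Pair the conjugate factors: (y+n)(y-n) = -n^2 + y^2, then repeat with the next factor.

-n^8 + y^8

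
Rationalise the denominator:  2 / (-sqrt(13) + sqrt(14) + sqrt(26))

Group as (sqrt(14) + sqrt(26)) - sqrt(13); multiply by (sqrt(14) + sqrt(26)) + sqrt(13), then rationalise the remaining surd.

(-54*sqrt(13) + 2*sqrt(26) + 50*sqrt(14) + 104*sqrt(7))/727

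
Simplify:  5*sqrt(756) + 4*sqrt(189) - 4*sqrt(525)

5*sqrt(756) = 30*sqrt(21); 4*sqrt(189) = 12*sqrt(21); 4*sqrt(525) = 20*sqrt(21)
Combine: (30 + 12 - 20)·sqrt(21) = 22*sqrt(21)

22*sqrt(21)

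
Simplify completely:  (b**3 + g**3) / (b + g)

b**3 + g**3 = (b + g)(b**2 - b*g + g**2).

b**2 - b*g + g**2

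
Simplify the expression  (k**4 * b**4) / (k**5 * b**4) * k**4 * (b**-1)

Quotient: (k**-1)
Multiply by k**4 * (b**-1): add exponents.

k**3/b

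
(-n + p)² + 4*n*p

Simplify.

(n + p)²

Expanding gives n² + 2*n*p + p², a perfect square.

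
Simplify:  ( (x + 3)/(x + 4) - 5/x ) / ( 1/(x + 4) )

Numerator: (x + 3)/(x + 4) - 5/x = (x**2 - 2*x - 20)/(x**2 + 4*x)
Denominator: 1/(x + 4) = 1/(x + 4)
Divide: ((x**2 - 2*x - 20)/(x**2 + 4*x)) · (x + 4) = (x**2 - 2*x - 20)/x

(x**2 - 2*x - 20)/x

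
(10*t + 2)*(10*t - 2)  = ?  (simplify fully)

100*t**2 - 4

Product of conjugates: (P+Q)(P-Q) = P**2 - Q**2.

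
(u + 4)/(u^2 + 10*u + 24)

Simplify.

1/(u + 6)

Factor: u^2 + 10*u + 24 = (u + 4)*(u + 6)
Cancel the common factor (u + 4).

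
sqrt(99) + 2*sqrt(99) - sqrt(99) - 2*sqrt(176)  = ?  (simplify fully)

sqrt(99) = 3*sqrt(11); 2*sqrt(99) = 6*sqrt(11); sqrt(99) = 3*sqrt(11); 2*sqrt(176) = 8*sqrt(11)
Combine: (3 + 6 - 3 - 8)·sqrt(11) = -2*sqrt(11)

-2*sqrt(11)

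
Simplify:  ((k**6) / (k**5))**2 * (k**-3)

Inside the bracket: k**1
Raise to the power 2: k**2
Multiply by (k**-3): add exponents.

1/k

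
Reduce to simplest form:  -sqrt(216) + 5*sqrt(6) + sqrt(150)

4*sqrt(6)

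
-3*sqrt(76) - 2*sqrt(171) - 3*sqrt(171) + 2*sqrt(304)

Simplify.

3*sqrt(76) = 6*sqrt(19); 2*sqrt(171) = 6*sqrt(19); 3*sqrt(171) = 9*sqrt(19); 2*sqrt(304) = 8*sqrt(19)
Combine: (-6 - 6 - 9 + 8)·sqrt(19) = -13*sqrt(19)

-13*sqrt(19)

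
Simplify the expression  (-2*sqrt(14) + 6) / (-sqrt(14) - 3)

Multiply numerator and denominator by -3 + sqrt(14).
Denominator becomes -5; numerator becomes -46 + 12*sqrt(14).

(-12*sqrt(14) + 46)/5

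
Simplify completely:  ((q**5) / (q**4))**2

q**2

Inside the bracket: q**1
Raise to the power 2: q**2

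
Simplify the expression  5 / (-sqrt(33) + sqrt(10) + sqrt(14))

(45*sqrt(33) + 145*sqrt(14) + 185*sqrt(10) + 20*sqrt(1155))/479

Group as (sqrt(10) + sqrt(14)) - sqrt(33); multiply by (sqrt(10) + sqrt(14)) + sqrt(33), then rationalise the remaining surd.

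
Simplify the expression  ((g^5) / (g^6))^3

g^(-3)

Inside the bracket: (g^-1)
Raise to the power 3: (g^-3)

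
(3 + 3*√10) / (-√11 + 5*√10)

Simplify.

(3*√11 + 3*√110 + 15*√10 + 150)/239

Multiply numerator and denominator by √11 + 5*√10.
Denominator becomes 239; numerator becomes 3*√11 + 3*√110 + 15*√10 + 150.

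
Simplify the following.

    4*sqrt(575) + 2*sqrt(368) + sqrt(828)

4*sqrt(575) = 20*sqrt(23); 2*sqrt(368) = 8*sqrt(23); sqrt(828) = 6*sqrt(23)
Combine: (20 + 8 + 6)·sqrt(23) = 34*sqrt(23)

34*sqrt(23)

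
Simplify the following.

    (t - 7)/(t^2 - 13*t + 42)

1/(t - 6)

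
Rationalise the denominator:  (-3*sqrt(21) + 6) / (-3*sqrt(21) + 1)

Multiply numerator and denominator by 1 + 3*sqrt(21).
Denominator becomes -188; numerator becomes -183 + 15*sqrt(21).

(-15*sqrt(21) + 183)/188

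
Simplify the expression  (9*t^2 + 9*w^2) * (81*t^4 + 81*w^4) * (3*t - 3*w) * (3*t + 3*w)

6561*t^8 - 6561*w^8

((3*t)+(3*w))((3*t)-(3*w)) = 9*t^2 - 9*w^2; continue pairing.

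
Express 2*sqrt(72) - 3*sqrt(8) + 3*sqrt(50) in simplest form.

2*sqrt(72) = 12*sqrt(2); 3*sqrt(8) = 6*sqrt(2); 3*sqrt(50) = 15*sqrt(2)
Combine: (12 - 6 + 15)·sqrt(2) = 21*sqrt(2)

21*sqrt(2)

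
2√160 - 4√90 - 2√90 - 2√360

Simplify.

2√160 = 8*√10; 4√90 = 12*√10; 2√90 = 6*√10; 2√360 = 12*√10
Combine: (8 - 12 - 6 - 12)·√10 = -22*√10

-22*√10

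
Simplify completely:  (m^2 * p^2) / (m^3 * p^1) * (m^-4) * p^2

Quotient: (m^-1) * p^1
Multiply by (m^-4) * p^2: add exponents.

p^3/m^5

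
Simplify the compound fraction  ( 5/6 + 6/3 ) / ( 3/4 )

Numerator: 5/6 + 6/3 = 17/6
Denominator: 3/4 = 3/4
Divide: (17/6) · (4/3) = 34/9

34/9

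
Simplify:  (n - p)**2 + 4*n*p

(n + p)**2

Expand the square and combine the 4*n*p term.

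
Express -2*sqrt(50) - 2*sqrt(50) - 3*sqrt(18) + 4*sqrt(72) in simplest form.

-5*sqrt(2)

2*sqrt(50) = 10*sqrt(2); 2*sqrt(50) = 10*sqrt(2); 3*sqrt(18) = 9*sqrt(2); 4*sqrt(72) = 24*sqrt(2)
Combine: (-10 - 10 - 9 + 24)·sqrt(2) = -5*sqrt(2)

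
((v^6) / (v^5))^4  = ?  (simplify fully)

v^4

Inside the bracket: v^1
Raise to the power 4: v^4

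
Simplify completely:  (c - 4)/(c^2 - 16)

1/(c + 4)

Factor: c^2 - 16 = (c - 4)*(c + 4)
Cancel the common factor (c - 4).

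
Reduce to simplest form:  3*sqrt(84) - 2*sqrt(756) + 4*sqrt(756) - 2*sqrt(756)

3*sqrt(84) = 6*sqrt(21); 2*sqrt(756) = 12*sqrt(21); 4*sqrt(756) = 24*sqrt(21); 2*sqrt(756) = 12*sqrt(21)
Combine: (6 - 12 + 24 - 12)·sqrt(21) = 6*sqrt(21)

6*sqrt(21)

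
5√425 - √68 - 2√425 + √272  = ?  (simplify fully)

17*√17

5√425 = 25*√17; √68 = 2*√17; 2√425 = 10*√17; √272 = 4*√17
Combine: (25 - 2 - 10 + 4)·√17 = 17*√17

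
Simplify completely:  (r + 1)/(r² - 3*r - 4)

Factor: r² - 3*r - 4 = (r + 1)·(r - 4)
Cancel the common factor (r + 1).

1/(r - 4)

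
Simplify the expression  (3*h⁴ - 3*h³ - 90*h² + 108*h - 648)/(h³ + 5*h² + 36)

3*h - 18

Factor: 3*h⁴ - 3*h³ - 90*h² + 108*h - 648 = 3·(h - 6)·(h² - h + 6)·(h + 6);  h³ + 5*h² + 36 = (h² - h + 6)·(h + 6)
Cancel the common factors (h² - h + 6), (h + 6).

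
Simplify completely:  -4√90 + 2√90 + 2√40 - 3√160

-14*√10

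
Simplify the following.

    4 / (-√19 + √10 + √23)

(-14*√19 + 6*√23 + 32*√10 + 2*√4370)/181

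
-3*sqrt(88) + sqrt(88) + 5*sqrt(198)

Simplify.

11*sqrt(22)

3*sqrt(88) = 6*sqrt(22); sqrt(88) = 2*sqrt(22); 5*sqrt(198) = 15*sqrt(22)
Combine: (-6 + 2 + 15)·sqrt(22) = 11*sqrt(22)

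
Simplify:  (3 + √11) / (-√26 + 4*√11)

Multiply numerator and denominator by √26 + 4*√11.
Denominator becomes 150; numerator becomes 3*√26 + √286 + 12*√11 + 44.

(3*√26 + √286 + 12*√11 + 44)/150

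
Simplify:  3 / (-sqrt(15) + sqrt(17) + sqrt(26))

Group as (sqrt(17) + sqrt(26)) - sqrt(15); multiply by (sqrt(17) + sqrt(26)) + sqrt(15), then rationalise the remaining surd.

(-14*sqrt(15) + 3*sqrt(26) + 12*sqrt(17) + sqrt(6630))/164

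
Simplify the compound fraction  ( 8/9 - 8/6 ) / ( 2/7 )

Numerator: 8/9 - 8/6 = -4/9
Denominator: 2/7 = 2/7
Divide: (-4/9) · (7/2) = -14/9

-14/9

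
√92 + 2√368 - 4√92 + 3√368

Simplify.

√92 = 2*√23; 2√368 = 8*√23; 4√92 = 8*√23; 3√368 = 12*√23
Combine: (2 + 8 - 8 + 12)·√23 = 14*√23

14*√23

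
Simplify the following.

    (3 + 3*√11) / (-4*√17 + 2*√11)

Multiply numerator and denominator by 2*√11 + 4*√17.
Denominator becomes -228; numerator becomes 6*√11 + 12*√17 + 66 + 12*√187.

(-2*√187 - 11 - 2*√17 - √11)/38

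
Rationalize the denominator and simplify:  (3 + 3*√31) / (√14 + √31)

Multiply numerator and denominator by -√14 + √31.
Denominator becomes 17; numerator becomes -3*√434 - 3*√14 + 3*√31 + 93.

(-3*√434 - 3*√14 + 3*√31 + 93)/17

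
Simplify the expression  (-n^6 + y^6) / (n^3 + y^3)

Factor y^6 - n^6 and cancel (n^3 + y^3).

-n^3 + y^3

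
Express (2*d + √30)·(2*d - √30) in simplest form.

4*d² - 30

Product of conjugates: (P+Q)(P-Q) = P^2 - Q^2.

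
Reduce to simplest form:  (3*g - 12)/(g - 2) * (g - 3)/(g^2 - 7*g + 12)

3/(g - 2)

Factor: 3*g - 12 = 3*(g - 4);  g^2 - 7*g + 12 = (g - 3)*(g - 4)
Cancel the common factors (g - 4), (g - 3).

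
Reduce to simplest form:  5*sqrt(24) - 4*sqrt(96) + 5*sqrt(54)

5*sqrt(24) = 10*sqrt(6); 4*sqrt(96) = 16*sqrt(6); 5*sqrt(54) = 15*sqrt(6)
Combine: (10 - 16 + 15)·sqrt(6) = 9*sqrt(6)

9*sqrt(6)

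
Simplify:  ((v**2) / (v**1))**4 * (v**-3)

v

Inside the bracket: v**1
Raise to the power 4: v**4
Multiply by (v**-3): add exponents.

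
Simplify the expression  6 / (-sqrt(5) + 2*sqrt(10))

Multiply numerator and denominator by sqrt(5) + 2*sqrt(10).
Denominator becomes 35; numerator becomes 6*sqrt(5) + 12*sqrt(10).

(6*sqrt(5) + 12*sqrt(10))/35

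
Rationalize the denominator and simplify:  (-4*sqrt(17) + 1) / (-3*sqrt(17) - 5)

Multiply numerator and denominator by -5 + 3*sqrt(17).
Denominator becomes -128; numerator becomes -209 + 23*sqrt(17).

(-23*sqrt(17) + 209)/128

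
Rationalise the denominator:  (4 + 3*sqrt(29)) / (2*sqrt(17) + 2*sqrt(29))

Multiply numerator and denominator by -2*sqrt(17) + 2*sqrt(29).
Denominator becomes 48; numerator becomes -6*sqrt(493) - 8*sqrt(17) + 8*sqrt(29) + 174.

(-3*sqrt(493) - 4*sqrt(17) + 4*sqrt(29) + 87)/24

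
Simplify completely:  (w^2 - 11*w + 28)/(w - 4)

w - 7

Factor: w^2 - 11*w + 28 = (w - 4)*(w - 7)
Cancel the common factor (w - 4).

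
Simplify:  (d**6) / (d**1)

Quotient: d**5

d**5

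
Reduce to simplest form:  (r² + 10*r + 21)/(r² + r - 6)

(r + 7)/(r - 2)

Factor: r² + 10*r + 21 = (r + 7)·(r + 3);  r² + r - 6 = (r - 2)·(r + 3)
Cancel the common factor (r + 3).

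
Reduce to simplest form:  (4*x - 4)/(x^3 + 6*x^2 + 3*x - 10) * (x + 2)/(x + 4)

Factor: 4*x - 4 = 4*(x - 1);  x^3 + 6*x^2 + 3*x - 10 = (x + 2)*(x - 1)*(x + 5)
Cancel the common factors (x + 2), (x - 1).

4/(x^2 + 9*x + 20)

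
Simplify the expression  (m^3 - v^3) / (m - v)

m^3 - v^3 = (m - v)(m^2 + m*v + v^2).

m^2 + m*v + v^2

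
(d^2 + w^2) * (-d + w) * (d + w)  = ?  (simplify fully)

Pair the conjugate factors: (w+d)(w-d) = -d^2 + w^2, then repeat with the next factor.

-d^4 + w^4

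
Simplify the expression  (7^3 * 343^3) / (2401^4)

7^(-4)

7^3 = 7^3; 343^3 = 7^9; 2401^4 = 7^16
Combine exponents: 7^(-4)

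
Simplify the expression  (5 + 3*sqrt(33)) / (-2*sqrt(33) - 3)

Multiply numerator and denominator by -3 + 2*sqrt(33).
Denominator becomes -123; numerator becomes sqrt(33) + 183.

(-183 - sqrt(33))/123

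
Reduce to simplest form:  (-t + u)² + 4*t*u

(t + u)²

Expanding gives t² + 2*t*u + u², a perfect square.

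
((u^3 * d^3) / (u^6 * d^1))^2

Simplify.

d^4/u^6

Inside the bracket: (u^-3) * d^2
Raise to the power 2: (u^-6) * d^4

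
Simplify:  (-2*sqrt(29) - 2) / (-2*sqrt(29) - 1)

Multiply numerator and denominator by -1 + 2*sqrt(29).
Denominator becomes -115; numerator becomes -114 - 2*sqrt(29).

(2*sqrt(29) + 114)/115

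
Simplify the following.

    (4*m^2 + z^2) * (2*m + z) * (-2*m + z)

-16*m^4 + z^4

Pair the conjugate factors: (z+(2*m))(z-(2*m)) = -4*m^2 + z^2, then repeat with the next factor.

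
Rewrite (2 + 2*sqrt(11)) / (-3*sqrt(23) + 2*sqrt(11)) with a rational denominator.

Multiply numerator and denominator by 2*sqrt(11) + 3*sqrt(23).
Denominator becomes -163; numerator becomes 4*sqrt(11) + 6*sqrt(23) + 44 + 6*sqrt(253).

(-6*sqrt(253) - 44 - 6*sqrt(23) - 4*sqrt(11))/163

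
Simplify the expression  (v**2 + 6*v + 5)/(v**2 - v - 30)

Factor: v**2 + 6*v + 5 = (v + 1)*(v + 5);  v**2 - v - 30 = (v - 6)*(v + 5)
Cancel the common factor (v + 5).

(v + 1)/(v - 6)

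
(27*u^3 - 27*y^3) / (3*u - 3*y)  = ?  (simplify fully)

9*u^2 + 9*u*y + 9*y^2

Factor as (a-b)(a^2+ab+b^2) with a=(3*u), b=(3*y).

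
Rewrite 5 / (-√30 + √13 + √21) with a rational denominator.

Group as (√13 + √21) - √30; multiply by (√13 + √21) + √30, then rationalise the remaining surd.

(-10*√30 + 55*√21 + 95*√13 + 15*√910)/538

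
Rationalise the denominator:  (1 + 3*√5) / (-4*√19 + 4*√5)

(-3*√95 - 15 - √19 - √5)/56

Multiply numerator and denominator by 4*√5 + 4*√19.
Denominator becomes -224; numerator becomes 4*√5 + 4*√19 + 60 + 12*√95.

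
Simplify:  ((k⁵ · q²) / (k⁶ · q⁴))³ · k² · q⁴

1/(k*q²)

Inside the bracket: (k^-1) · (q^-2)
Raise to the power 3: (k^-3) · (q^-6)
Multiply by k² · q⁴: add exponents.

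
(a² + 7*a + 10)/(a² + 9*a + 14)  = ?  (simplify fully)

Factor: a² + 7*a + 10 = (a + 2)·(a + 5);  a² + 9*a + 14 = (a + 7)·(a + 2)
Cancel the common factor (a + 2).

(a + 5)/(a + 7)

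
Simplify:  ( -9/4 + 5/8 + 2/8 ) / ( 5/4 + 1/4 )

-11/12

Numerator: -9/4 + 5/8 + 2/8 = -11/8
Denominator: 5/4 + 1/4 = 3/2
Divide: (-11/8) · (2/3) = -11/12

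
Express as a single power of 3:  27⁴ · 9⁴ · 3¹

3^21

27⁴ = 3^12; 9⁴ = 3^8; 3¹ = 3^1
Combine exponents: 3^21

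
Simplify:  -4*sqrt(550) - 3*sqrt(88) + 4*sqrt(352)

4*sqrt(550) = 20*sqrt(22); 3*sqrt(88) = 6*sqrt(22); 4*sqrt(352) = 16*sqrt(22)
Combine: (-20 - 6 + 16)·sqrt(22) = -10*sqrt(22)

-10*sqrt(22)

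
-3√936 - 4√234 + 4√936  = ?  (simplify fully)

3√936 = 18*√26; 4√234 = 12*√26; 4√936 = 24*√26
Combine: (-18 - 12 + 24)·√26 = -6*√26

-6*√26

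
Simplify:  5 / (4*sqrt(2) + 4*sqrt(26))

(-5*sqrt(2) + 5*sqrt(26))/96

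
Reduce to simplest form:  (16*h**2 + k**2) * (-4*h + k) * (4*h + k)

Pair the conjugate factors: (k+(4*h))(k-(4*h)) = -16*h**2 + k**2, then repeat with the next factor.

-256*h**4 + k**4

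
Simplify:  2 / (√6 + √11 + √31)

(-√2046 - 7*√31 + 13*√11 + 18*√6)/17

Group as (√6 + √11) + √31; multiply by (√6 + √11) - √31, then rationalise the remaining surd.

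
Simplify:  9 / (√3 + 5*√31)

Multiply numerator and denominator by -√3 + 5*√31.
Denominator becomes 772; numerator becomes -9*√3 + 45*√31.

(-9*√3 + 45*√31)/772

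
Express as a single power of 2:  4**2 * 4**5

4**2 = 2**4; 4**5 = 2**10
Combine exponents: 2**14

2**14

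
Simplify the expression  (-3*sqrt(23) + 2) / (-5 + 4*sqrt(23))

(-38 - sqrt(23))/49

Multiply numerator and denominator by -4*sqrt(23) - 5.
Denominator becomes -343; numerator becomes 7*sqrt(23) + 266.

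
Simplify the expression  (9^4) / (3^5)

9^4 = 3^8; 3^5 = 3^5
Combine exponents: 3^3

3^3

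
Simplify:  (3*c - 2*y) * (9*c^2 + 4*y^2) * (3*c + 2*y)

Pair the conjugate factors: ((3*c)+(2*y))((3*c)-(2*y)) = 9*c^2 - 4*y^2, then repeat with the next factor.

81*c^4 - 16*y^4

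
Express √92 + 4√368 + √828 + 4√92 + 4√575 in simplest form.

52*√23

√92 = 2*√23; 4√368 = 16*√23; √828 = 6*√23; 4√92 = 8*√23; 4√575 = 20*√23
Combine: (2 + 16 + 6 + 8 + 20)·√23 = 52*√23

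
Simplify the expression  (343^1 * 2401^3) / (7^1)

343^1 = 7^3; 2401^3 = 7^12; 7^1 = 7^1
Combine exponents: 7^14

7^14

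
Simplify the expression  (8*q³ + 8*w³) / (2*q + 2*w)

4*q² - 4*q*w + 4*w²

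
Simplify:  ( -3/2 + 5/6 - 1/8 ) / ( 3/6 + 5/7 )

-133/204

Numerator: -3/2 + 5/6 - 1/8 = -19/24
Denominator: 3/6 + 5/7 = 17/14
Divide: (-19/24) · (14/17) = -133/204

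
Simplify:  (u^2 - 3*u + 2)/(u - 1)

u - 2

Factor: u^2 - 3*u + 2 = (u - 2)*(u - 1)
Cancel the common factor (u - 1).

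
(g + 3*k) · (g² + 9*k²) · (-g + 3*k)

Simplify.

-g⁴ + 81*k⁴

Pair the conjugate factors: ((3*k)+g)((3*k)-g) = -g² + 9*k², then repeat with the next factor.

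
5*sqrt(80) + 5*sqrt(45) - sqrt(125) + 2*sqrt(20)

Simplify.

34*sqrt(5)

5*sqrt(80) = 20*sqrt(5); 5*sqrt(45) = 15*sqrt(5); sqrt(125) = 5*sqrt(5); 2*sqrt(20) = 4*sqrt(5)
Combine: (20 + 15 - 5 + 4)·sqrt(5) = 34*sqrt(5)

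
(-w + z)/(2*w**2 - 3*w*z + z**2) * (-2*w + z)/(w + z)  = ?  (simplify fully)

Factor: 2*w**2 - 3*w*z + z**2 = (-2*w + z)*(-w + z)
Cancel the common factors (-2*w + z), (-w + z).

1/(w + z)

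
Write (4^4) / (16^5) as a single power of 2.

2^(-12)

4^4 = 2^8; 16^5 = 2^20
Combine exponents: 2^(-12)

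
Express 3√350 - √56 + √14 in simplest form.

3√350 = 15*√14; √56 = 2*√14; √14 = √14
Combine: (15 - 2 + 1)·√14 = 14*√14

14*√14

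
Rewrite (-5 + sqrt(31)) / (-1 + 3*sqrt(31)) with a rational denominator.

(-7*sqrt(31) + 44)/139

Multiply numerator and denominator by -3*sqrt(31) - 1.
Denominator becomes -278; numerator becomes -88 + 14*sqrt(31).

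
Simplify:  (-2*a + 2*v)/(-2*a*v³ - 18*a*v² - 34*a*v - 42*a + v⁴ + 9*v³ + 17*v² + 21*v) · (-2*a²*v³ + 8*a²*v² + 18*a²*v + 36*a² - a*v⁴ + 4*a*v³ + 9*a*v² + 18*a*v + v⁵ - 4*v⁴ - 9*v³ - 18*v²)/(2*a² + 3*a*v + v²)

(-2*a*v + 12*a + 2*v² - 12*v)/(2*a*v + 14*a + v² + 7*v)

Factor: -2*a + 2*v = 2·(-a + v);  -2*a*v³ - 18*a*v² - 34*a*v - 42*a + v⁴ + 9*v³ + 17*v² + 21*v = (v + 7)·(-2*a + v)·(v² + 2*v + 3);  -2*a²*v³ + 8*a²*v² + 18*a²*v + 36*a² - a*v⁴ + 4*a*v³ + 9*a*v² + 18*a*v + v⁵ - 4*v⁴ - 9*v³ - 18*v² = (v - 6)·(v² + 2*v + 3)·(a + v)·(-2*a + v);  2*a² + 3*a*v + v² = (a + v)·(2*a + v)
Cancel the common factors (v² + 2*v + 3), (-2*a + v), (a + v).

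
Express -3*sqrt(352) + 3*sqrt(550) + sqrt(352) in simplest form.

7*sqrt(22)

3*sqrt(352) = 12*sqrt(22); 3*sqrt(550) = 15*sqrt(22); sqrt(352) = 4*sqrt(22)
Combine: (-12 + 15 + 4)·sqrt(22) = 7*sqrt(22)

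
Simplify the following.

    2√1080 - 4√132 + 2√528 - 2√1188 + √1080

2√1080 = 12*√30; 4√132 = 8*√33; 2√528 = 8*√33; 2√1188 = 12*√33; √1080 = 6*√30

-12*√33 + 18*√30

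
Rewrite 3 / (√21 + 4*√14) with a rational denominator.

(-3*√21 + 12*√14)/203

Multiply numerator and denominator by -√21 + 4*√14.
Denominator becomes 203; numerator becomes -3*√21 + 12*√14.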